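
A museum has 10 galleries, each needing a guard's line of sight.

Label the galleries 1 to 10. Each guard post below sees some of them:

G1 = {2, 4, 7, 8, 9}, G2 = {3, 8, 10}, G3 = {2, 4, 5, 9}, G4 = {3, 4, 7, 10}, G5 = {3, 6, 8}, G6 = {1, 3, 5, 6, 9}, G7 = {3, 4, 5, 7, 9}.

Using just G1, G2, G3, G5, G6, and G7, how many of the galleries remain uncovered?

0

Union of G1, G2, G3, G5, G6, G7 = {1, 2, 3, 4, 5, 6, 7, 8, 9, 10} — that's every gallery, so 0 are uncovered.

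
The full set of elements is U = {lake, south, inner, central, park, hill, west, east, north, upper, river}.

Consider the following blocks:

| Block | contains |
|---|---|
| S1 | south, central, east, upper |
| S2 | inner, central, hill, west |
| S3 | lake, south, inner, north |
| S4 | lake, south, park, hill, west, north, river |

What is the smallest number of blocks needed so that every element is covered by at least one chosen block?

Take {S1, S3, S4}. Their union is {lake, south, inner, central, park, hill, west, east, north, upper, river}, which is all 11 elements.
Only S4 contains park, so S4 is forced; the remaining 4 elements need at least 2 more blocks (each remaining block adds at most 3) — so at least 3 blocks are needed, and 3 is optimal.

3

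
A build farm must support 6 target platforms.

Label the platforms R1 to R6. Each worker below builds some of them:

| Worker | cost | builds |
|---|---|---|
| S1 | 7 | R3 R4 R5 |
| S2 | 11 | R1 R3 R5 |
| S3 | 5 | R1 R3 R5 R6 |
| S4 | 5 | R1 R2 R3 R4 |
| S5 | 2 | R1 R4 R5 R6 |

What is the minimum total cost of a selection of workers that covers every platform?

7

S4, S5 together cover every platform (S4 ∪ S5 = {R1, R2, R3, R4, R5, R6}); total cost 5 + 2 = 7.
No covering selection has total cost below 7.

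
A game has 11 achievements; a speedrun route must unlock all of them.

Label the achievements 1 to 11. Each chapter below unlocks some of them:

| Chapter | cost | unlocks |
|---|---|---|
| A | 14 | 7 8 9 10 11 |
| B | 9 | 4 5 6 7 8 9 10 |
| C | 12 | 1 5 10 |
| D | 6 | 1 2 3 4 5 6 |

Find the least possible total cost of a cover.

20

A, D together cover every achievement (A ∪ D = {1, 2, 3, 4, 5, 6, 7, 8, 9, 10, 11}); total cost 14 + 6 = 20.
The greedy pick D, B, A costs 29; no covering selection beats 20.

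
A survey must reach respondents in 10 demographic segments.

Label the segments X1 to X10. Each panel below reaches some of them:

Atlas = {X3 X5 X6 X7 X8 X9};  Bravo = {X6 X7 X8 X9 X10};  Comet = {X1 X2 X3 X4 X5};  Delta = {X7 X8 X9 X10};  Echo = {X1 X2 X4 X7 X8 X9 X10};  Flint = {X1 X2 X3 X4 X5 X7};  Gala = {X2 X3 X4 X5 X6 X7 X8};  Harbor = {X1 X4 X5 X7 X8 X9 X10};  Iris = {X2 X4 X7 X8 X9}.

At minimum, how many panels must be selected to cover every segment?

2

Atlas and Echo together: Atlas ∪ Echo = {X1, X2, X3, X4, X5, X6, X7, X8, X9, X10} — every segment is covered.
No single panel has all 10 segments (the largest, Echo, has 7), so 2 is optimal.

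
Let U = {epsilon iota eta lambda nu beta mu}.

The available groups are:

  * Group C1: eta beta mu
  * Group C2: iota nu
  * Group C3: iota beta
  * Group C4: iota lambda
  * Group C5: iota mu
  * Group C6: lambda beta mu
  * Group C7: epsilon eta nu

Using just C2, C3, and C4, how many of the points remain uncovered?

3

Union of C2, C3, C4 = {iota, lambda, nu, beta}.
Not covered: epsilon, eta, mu — 3 points.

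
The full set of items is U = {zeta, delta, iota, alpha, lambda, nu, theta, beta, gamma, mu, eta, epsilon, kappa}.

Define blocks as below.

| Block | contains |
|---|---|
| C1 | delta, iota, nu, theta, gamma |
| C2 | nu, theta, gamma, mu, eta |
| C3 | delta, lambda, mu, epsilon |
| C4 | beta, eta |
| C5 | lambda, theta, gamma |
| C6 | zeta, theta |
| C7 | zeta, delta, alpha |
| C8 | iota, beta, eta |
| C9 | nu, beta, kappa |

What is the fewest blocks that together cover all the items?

Take {C3, C5, C7, C8, C9}. Their union is {zeta, delta, iota, alpha, lambda, nu, theta, beta, gamma, mu, eta, epsilon, kappa}, which is all 13 items.
No 4 of the 9 blocks cover everything (all 126 combinations miss at least one item), so 5 is optimal.

5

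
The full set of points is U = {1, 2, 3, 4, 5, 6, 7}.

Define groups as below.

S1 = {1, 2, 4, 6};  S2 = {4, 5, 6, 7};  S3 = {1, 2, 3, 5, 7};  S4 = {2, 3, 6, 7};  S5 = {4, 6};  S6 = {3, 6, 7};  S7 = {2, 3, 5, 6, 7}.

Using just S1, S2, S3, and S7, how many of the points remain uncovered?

0

Union of S1, S2, S3, S7 = {1, 2, 3, 4, 5, 6, 7} — that's every point, so 0 are uncovered.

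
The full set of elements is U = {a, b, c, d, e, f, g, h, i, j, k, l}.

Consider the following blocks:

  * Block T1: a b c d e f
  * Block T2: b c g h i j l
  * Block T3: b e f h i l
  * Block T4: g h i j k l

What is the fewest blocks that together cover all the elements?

2

Take {T1, T4}. Their union is {a, b, c, d, e, f, g, h, i, j, k, l}, which is all 12 elements.
No single block has all 12 elements (the largest, T2, has 7), so 2 is optimal.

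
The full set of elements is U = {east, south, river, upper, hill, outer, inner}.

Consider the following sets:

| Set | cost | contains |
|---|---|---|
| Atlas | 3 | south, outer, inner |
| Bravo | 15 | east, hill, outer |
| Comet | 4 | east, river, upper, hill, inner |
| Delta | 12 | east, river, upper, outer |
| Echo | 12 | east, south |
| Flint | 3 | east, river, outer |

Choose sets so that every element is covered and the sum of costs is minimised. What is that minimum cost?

Atlas, Comet together cover every element (Atlas ∪ Comet = {east, south, river, upper, hill, outer, inner}); total cost 3 + 4 = 7.
No covering selection has total cost below 7.

7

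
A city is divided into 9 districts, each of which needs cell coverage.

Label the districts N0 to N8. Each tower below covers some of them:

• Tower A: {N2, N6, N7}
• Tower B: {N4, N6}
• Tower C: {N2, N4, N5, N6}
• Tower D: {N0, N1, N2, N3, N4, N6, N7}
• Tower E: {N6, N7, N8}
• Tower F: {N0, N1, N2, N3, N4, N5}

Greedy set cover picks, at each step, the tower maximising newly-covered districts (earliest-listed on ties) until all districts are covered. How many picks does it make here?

3

Greedy: pick D (covers 7 new) → pick C (covers 1 new) → pick E (covers 1 new). Total picks: 3.
(The true minimum cover uses only 2 towers, so greedy is not optimal here.)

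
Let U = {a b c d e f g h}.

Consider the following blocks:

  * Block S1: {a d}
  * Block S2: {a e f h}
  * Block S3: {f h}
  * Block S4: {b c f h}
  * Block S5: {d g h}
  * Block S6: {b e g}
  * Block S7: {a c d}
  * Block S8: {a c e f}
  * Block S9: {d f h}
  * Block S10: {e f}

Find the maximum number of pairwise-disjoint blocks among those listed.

S3, S6, S7 are pairwise disjoint (S3={f,h}; S6={b,e,g}; S7={a,c,d}).
Every remaining block overlaps one of these, and no 4 of the listed blocks are pairwise disjoint, so 3 is the maximum.

3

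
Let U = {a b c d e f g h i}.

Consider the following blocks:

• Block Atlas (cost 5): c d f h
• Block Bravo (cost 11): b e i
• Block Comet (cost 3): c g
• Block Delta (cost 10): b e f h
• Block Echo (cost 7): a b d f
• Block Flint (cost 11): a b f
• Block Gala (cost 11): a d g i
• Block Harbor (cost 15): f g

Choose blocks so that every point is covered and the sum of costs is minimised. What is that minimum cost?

Comet, Delta, Gala together cover every point (Comet ∪ Delta ∪ Gala = {a, b, c, d, e, f, g, h, i}); total cost 3 + 10 + 11 = 24.
The greedy pick Atlas, Comet, Echo, Bravo costs 26; no covering selection beats 24.

24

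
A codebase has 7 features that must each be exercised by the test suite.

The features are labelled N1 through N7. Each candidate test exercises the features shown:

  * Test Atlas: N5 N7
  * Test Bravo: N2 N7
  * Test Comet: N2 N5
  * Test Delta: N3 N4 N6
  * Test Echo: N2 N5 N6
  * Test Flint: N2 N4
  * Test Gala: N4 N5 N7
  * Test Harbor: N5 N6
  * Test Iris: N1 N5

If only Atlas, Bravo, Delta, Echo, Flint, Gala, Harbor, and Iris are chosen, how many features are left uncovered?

Union of Atlas, Bravo, Delta, Echo, Flint, Gala, Harbor, Iris = {N1, N2, N3, N4, N5, N6, N7} — that's every feature, so 0 are uncovered.

0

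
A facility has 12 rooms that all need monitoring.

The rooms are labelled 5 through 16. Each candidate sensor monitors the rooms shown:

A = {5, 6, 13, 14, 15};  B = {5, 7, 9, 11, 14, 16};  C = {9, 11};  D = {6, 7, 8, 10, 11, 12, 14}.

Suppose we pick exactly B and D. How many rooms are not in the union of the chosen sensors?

2

Union of B, D = {5, 6, 7, 8, 9, 10, 11, 12, 14, 16}.
Not covered: 13, 15 — 2 rooms.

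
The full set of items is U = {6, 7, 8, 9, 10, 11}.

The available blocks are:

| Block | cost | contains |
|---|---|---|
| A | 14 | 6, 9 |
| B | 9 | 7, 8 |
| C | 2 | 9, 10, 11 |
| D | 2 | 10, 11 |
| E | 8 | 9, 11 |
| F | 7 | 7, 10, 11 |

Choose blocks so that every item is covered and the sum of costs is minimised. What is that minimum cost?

25

A, B, D together cover every item (A ∪ B ∪ D = {6, 7, 8, 9, 10, 11}); total cost 14 + 9 + 2 = 25.
No covering selection has total cost below 25.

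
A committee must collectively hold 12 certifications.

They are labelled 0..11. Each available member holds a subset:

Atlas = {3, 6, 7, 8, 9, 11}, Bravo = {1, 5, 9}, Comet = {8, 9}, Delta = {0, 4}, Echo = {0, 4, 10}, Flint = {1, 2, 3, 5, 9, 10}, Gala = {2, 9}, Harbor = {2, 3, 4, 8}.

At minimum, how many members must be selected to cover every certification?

3

Take {Atlas, Echo, Flint}. Their union is {0, 1, 2, 3, 4, 5, 6, 7, 8, 9, 10, 11}, which is all 12 certifications.
Only Atlas contains 6, so Atlas is forced; the remaining 6 certifications need at least 2 more members (each remaining member adds at most 4) — so at least 3 members are needed, and 3 is optimal.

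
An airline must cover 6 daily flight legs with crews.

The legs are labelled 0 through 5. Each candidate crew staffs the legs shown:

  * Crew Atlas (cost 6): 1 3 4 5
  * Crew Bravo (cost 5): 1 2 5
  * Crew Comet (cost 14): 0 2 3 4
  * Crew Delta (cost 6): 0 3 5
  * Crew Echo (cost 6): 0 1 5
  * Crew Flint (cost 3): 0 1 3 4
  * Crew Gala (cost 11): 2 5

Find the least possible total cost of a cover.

8

Bravo, Flint together cover every leg (Bravo ∪ Flint = {0, 1, 2, 3, 4, 5}); total cost 5 + 3 = 8.
No covering selection has total cost below 8.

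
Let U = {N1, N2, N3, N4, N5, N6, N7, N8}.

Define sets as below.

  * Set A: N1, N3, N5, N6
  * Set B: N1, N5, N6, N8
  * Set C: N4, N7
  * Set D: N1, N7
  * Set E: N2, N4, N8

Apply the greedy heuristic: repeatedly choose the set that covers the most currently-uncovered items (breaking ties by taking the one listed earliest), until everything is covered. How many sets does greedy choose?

3

Greedy: pick A (covers 4 new) → pick E (covers 3 new) → pick C (covers 1 new). Total picks: 3.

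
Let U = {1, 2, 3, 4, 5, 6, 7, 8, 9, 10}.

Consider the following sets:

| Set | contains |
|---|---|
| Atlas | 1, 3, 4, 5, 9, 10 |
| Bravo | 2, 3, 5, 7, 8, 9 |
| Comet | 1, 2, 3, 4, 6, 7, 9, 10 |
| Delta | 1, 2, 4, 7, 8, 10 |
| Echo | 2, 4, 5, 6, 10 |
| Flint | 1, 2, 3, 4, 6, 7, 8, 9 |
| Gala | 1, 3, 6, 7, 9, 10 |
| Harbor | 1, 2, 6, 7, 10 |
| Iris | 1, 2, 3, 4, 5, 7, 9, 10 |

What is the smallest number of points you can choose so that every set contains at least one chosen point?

H = {8, 10} meets every set (each contains at least one member of H), and |H| = 2.
No single point lies in every set, so at least 2 are needed and 2 is optimal.

2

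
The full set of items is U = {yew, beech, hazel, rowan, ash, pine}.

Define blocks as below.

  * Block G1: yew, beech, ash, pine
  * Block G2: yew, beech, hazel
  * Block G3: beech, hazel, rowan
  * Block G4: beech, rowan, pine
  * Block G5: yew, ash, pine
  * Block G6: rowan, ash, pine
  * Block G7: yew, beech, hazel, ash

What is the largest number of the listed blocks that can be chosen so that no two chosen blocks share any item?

G3, G5 are pairwise disjoint (G3={beech,hazel,rowan}; G5={yew,ash,pine}).
Every remaining block overlaps one of these, and no 3 of the listed blocks are pairwise disjoint, so 2 is the maximum.

2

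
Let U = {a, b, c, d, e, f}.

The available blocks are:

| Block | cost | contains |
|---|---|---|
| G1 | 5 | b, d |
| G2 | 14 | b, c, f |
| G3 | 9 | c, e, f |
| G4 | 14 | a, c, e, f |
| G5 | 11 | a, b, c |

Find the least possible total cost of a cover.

G1, G4 together cover every item (G1 ∪ G4 = {a, b, c, d, e, f}); total cost 5 + 14 = 19.
The greedy pick G1, G3, G5 costs 25; no covering selection beats 19.

19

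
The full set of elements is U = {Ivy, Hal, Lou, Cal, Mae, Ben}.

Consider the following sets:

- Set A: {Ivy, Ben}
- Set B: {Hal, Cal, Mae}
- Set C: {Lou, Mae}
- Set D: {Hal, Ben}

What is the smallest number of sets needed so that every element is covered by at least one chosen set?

Take {A, B, C}. Their union is {Ivy, Hal, Lou, Cal, Mae, Ben}, which is all 6 elements.
Only A contains Ivy, so A is forced; the remaining 4 elements need at least 2 more sets (each remaining set adds at most 3) — so at least 3 sets are needed, and 3 is optimal.

3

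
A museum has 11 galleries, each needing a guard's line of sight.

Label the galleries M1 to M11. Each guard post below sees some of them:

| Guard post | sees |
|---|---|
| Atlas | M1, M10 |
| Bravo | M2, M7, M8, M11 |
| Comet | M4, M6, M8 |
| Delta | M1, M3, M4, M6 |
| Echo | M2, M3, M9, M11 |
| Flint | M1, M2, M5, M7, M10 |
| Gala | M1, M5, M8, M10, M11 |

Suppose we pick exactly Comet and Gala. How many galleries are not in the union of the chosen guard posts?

4

Union of Comet, Gala = {M1, M4, M5, M6, M8, M10, M11}.
Not covered: M2, M3, M7, M9 — 4 galleries.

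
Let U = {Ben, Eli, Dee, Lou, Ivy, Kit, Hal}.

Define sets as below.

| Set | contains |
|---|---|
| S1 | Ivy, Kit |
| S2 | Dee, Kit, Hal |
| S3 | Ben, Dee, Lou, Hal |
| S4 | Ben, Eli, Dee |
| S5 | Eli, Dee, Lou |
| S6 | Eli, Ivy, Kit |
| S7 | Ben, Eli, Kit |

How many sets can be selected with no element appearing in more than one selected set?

2

S3, S6 are pairwise disjoint (S3={Ben,Dee,Lou,Hal}; S6={Eli,Ivy,Kit}).
Every remaining set overlaps one of these, and no 3 of the listed sets are pairwise disjoint, so 2 is the maximum.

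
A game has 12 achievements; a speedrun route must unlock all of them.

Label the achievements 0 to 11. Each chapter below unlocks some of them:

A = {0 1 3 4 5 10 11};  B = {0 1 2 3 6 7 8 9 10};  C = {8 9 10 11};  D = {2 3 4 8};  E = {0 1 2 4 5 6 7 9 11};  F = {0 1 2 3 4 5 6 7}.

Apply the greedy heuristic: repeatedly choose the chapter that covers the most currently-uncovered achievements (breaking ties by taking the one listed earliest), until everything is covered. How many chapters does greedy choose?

Greedy: pick B (covers 9 new) → pick A (covers 3 new). Total picks: 2.

2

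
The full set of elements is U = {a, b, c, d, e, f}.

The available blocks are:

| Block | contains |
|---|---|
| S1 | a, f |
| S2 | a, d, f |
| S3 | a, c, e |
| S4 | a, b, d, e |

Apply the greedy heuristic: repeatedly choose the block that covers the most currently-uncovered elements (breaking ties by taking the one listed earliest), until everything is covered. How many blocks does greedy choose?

3

Greedy: pick S4 (covers 4 new) → pick S1 (covers 1 new) → pick S3 (covers 1 new). Total picks: 3.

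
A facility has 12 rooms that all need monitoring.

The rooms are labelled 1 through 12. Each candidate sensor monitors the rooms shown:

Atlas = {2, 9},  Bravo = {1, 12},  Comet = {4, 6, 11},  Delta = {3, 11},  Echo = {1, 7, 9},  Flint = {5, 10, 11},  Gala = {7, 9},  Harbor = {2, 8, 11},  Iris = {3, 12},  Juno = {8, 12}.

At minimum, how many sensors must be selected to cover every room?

5

Take {Comet, Echo, Flint, Harbor, Iris}. Their union is {1, 2, 3, 4, 5, 6, 7, 8, 9, 10, 11, 12}, which is all 12 rooms.
No 4 of the 10 sensors cover everything (all 210 combinations miss at least one room), so 5 is optimal.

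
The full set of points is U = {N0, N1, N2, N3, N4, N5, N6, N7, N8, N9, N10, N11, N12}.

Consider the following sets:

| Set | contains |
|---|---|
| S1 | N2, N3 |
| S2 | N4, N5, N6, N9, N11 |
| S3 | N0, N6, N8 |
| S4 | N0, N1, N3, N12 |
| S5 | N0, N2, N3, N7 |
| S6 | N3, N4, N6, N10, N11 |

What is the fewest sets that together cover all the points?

Take {S2, S3, S4, S5, S6}. Their union is {N0, N1, N2, N3, N4, N5, N6, N7, N8, N9, N10, N11, N12}, which is all 13 points.
No 4 of the 6 sets cover everything (all 15 combinations miss at least one point), so 5 is optimal.

5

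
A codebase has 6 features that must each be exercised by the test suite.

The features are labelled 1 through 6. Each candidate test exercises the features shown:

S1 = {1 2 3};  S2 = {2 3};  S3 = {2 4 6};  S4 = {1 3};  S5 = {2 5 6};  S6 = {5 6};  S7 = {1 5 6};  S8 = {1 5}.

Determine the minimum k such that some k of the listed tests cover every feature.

3

S1 and S3 and S5 together: S1 ∪ S3 ∪ S5 = {1, 2, 3, 4, 5, 6} — every feature is covered.
Only S3 contains 4, so S3 is forced; the remaining 3 features need at least 2 more tests (each remaining test adds at most 2) — so at least 3 tests are needed, and 3 is optimal.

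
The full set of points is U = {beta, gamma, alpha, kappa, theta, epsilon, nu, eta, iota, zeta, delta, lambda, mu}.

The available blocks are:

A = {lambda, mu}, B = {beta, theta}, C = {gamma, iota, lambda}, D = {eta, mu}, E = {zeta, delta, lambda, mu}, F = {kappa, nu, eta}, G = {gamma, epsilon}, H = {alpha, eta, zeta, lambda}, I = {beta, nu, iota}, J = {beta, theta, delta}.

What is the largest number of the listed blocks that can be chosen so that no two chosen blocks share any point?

4

A, B, F, G are pairwise disjoint (A={lambda,mu}; B={beta,theta}; F={kappa,nu,eta}; G={gamma,epsilon}).
Every remaining block overlaps one of these, and no 5 of the listed blocks are pairwise disjoint, so 4 is the maximum.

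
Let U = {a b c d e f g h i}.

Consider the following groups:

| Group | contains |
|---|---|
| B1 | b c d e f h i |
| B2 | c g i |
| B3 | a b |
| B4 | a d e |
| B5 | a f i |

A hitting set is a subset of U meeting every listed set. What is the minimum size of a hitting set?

T = {a, c} meets every group (each contains at least one member of T), and |T| = 2.
The groups B2, B3 are pairwise disjoint, so any hitting set needs a separate point for each — at least 2. Hence 2 is optimal.

2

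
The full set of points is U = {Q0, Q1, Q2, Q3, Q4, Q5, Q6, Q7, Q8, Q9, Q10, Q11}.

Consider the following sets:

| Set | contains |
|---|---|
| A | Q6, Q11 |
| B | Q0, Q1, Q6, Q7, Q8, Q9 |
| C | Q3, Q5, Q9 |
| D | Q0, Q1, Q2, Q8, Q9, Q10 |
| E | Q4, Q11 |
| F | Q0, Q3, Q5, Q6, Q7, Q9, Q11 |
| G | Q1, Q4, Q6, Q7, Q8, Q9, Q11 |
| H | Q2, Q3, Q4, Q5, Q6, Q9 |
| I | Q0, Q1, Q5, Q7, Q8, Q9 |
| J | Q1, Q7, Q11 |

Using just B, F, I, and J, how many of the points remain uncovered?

Union of B, F, I, J = {Q0, Q1, Q3, Q5, Q6, Q7, Q8, Q9, Q11}.
Not covered: Q2, Q4, Q10 — 3 points.

3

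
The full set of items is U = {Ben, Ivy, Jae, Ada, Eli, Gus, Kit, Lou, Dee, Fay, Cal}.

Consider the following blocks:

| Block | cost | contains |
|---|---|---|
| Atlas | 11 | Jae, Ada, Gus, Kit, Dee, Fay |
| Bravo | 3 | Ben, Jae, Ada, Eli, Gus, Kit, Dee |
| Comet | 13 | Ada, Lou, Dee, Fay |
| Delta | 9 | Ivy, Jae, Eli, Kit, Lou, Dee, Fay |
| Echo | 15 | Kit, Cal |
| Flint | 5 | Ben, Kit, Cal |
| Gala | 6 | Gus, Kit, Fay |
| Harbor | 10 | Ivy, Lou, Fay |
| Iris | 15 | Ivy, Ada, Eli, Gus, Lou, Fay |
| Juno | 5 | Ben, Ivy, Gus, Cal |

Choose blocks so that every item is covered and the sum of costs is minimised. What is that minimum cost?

17

Bravo, Delta, Flint together cover every item (Bravo ∪ Delta ∪ Flint = {Ben, Ivy, Jae, Ada, Eli, Gus, Kit, Lou, Dee, Fay, Cal}); total cost 3 + 9 + 5 = 17.
No covering selection has total cost below 17.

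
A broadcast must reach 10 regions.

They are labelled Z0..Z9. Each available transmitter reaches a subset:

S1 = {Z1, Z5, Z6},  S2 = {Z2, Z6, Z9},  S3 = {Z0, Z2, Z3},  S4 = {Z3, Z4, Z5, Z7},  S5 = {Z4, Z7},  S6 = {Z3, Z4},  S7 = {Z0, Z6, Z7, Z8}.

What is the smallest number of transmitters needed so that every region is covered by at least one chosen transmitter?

4

S1 and S2 and S4 and S7 together: S1 ∪ S2 ∪ S4 ∪ S7 = {Z0, Z1, Z2, Z3, Z4, Z5, Z6, Z7, Z8, Z9} — every region is covered.
Only S1 contains Z1, so S1 is forced; the remaining 7 regions need at least 3 more transmitters (each remaining transmitter adds at most 3) — so at least 4 transmitters are needed, and 4 is optimal.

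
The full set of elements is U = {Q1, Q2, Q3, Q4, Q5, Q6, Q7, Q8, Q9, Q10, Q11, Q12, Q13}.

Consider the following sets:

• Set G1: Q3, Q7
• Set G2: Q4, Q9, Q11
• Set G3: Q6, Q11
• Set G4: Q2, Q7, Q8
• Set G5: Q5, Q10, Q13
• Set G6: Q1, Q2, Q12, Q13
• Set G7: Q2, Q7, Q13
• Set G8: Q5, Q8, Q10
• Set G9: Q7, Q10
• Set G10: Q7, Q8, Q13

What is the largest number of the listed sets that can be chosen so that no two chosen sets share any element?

4

G1, G2, G6, G8 are pairwise disjoint (G1={Q3,Q7}; G2={Q4,Q9,Q11}; G6={Q1,Q2,Q12,Q13}; G8={Q5,Q8,Q10}).
Every remaining set overlaps one of these, and no 5 of the listed sets are pairwise disjoint, so 4 is the maximum.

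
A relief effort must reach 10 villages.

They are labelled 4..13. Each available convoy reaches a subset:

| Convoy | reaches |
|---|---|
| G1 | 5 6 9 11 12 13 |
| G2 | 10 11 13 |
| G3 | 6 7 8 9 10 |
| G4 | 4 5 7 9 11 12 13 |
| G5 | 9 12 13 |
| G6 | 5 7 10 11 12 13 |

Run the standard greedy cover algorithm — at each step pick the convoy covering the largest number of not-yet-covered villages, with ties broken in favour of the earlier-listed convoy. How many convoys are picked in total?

Greedy: pick G4 (covers 7 new) → pick G3 (covers 3 new). Total picks: 2.

2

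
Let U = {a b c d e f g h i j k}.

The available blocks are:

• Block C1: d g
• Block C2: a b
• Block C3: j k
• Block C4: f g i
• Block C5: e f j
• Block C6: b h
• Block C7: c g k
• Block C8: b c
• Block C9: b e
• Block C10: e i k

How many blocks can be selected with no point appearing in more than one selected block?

C1, C2, C3 are pairwise disjoint (C1={d,g}; C2={a,b}; C3={j,k}).
Every remaining block overlaps one of these, and no 4 of the listed blocks are pairwise disjoint, so 3 is the maximum.

3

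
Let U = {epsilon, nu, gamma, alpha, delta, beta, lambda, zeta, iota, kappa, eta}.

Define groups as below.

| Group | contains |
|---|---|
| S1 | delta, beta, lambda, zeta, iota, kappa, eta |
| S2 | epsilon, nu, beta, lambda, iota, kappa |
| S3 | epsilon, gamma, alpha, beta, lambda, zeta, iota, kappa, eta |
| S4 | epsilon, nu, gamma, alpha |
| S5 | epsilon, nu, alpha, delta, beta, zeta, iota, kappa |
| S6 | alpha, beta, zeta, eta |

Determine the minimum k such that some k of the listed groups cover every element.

2

S3 and S5 cover everything between them: the union {epsilon, nu, gamma, alpha, delta, beta, lambda, zeta, iota, kappa, eta} is all of U.
No single group has all 11 elements (the largest, S3, has 9), so 2 is optimal.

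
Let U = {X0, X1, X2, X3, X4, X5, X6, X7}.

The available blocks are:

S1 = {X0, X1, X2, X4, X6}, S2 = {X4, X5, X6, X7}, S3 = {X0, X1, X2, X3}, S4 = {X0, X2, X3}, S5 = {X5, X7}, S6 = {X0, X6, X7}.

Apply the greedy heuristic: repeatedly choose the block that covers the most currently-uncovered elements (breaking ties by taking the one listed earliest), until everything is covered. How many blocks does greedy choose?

Greedy: pick S1 (covers 5 new) → pick S2 (covers 2 new) → pick S3 (covers 1 new). Total picks: 3.
(The true minimum cover uses only 2 blocks, so greedy is not optimal here.)

3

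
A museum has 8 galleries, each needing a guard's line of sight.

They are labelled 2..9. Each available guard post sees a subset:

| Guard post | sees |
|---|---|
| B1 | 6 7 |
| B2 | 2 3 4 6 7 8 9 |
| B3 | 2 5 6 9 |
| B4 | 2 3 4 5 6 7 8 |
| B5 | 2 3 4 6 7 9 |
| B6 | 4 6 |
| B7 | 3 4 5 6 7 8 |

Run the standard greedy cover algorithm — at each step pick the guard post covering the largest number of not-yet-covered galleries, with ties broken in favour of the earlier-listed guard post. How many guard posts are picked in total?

Greedy: pick B2 (covers 7 new) → pick B3 (covers 1 new). Total picks: 2.

2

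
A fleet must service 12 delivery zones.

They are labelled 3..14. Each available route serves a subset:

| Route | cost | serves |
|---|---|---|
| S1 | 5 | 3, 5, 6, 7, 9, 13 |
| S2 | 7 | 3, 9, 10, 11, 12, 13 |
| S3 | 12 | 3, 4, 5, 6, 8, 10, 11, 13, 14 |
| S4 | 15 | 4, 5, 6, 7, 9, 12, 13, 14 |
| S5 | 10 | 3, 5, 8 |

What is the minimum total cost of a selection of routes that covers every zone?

S1, S2, S3 together cover every zone (S1 ∪ S2 ∪ S3 = {3, 4, 5, 6, 7, 8, 9, 10, 11, 12, 13, 14}); total cost 5 + 7 + 12 = 24.
No covering selection has total cost below 24.

24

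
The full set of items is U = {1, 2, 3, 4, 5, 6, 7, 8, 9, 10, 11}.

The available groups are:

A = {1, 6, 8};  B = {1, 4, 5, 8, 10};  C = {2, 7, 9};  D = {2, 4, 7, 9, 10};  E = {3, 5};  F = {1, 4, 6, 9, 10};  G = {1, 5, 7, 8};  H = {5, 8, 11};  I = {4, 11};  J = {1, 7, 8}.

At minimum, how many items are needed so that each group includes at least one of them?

T = {2, 3, 4, 8} meets every group (each contains at least one member of T), and |T| = 4.
The groups A, C, E, I are pairwise disjoint, so any hitting set needs a separate item for each — at least 4. Hence 4 is optimal.

4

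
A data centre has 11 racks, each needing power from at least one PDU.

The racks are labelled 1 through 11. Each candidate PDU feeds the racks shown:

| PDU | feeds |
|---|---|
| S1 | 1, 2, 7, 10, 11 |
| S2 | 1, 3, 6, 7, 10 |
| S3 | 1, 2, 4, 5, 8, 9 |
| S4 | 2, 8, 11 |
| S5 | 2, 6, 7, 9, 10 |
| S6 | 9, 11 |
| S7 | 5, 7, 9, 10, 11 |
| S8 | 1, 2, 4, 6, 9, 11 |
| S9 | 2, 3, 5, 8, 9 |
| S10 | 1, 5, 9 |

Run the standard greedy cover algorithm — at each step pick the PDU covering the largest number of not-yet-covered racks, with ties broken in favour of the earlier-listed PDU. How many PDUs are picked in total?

3

Greedy: pick S3 (covers 6 new) → pick S2 (covers 4 new) → pick S1 (covers 1 new). Total picks: 3.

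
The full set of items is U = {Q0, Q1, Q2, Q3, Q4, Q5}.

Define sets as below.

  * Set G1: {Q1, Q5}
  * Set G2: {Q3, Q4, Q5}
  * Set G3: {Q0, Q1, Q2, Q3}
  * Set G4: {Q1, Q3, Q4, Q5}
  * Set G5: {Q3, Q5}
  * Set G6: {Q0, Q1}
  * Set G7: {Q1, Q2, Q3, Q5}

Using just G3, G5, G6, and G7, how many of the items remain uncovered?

1

Union of G3, G5, G6, G7 = {Q0, Q1, Q2, Q3, Q5}.
Not covered: Q4 — 1 item.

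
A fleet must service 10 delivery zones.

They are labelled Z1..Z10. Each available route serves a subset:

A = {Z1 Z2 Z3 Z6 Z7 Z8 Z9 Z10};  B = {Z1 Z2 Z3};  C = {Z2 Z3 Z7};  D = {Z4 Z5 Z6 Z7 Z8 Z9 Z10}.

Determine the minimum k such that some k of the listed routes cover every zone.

Take {A, D}. Their union is {Z1, Z2, Z3, Z4, Z5, Z6, Z7, Z8, Z9, Z10}, which is all 10 zones.
No single route has all 10 zones (the largest, A, has 8), so 2 is optimal.

2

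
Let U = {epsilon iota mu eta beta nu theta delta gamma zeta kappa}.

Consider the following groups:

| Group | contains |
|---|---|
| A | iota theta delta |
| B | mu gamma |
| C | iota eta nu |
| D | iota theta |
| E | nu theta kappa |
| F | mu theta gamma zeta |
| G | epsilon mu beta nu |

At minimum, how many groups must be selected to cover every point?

5

Take {A, C, E, F, G}. Their union is {epsilon, iota, mu, eta, beta, nu, theta, delta, gamma, zeta, kappa}, which is all 11 points.
No 4 of the 7 groups cover everything (all 35 combinations miss at least one point), so 5 is optimal.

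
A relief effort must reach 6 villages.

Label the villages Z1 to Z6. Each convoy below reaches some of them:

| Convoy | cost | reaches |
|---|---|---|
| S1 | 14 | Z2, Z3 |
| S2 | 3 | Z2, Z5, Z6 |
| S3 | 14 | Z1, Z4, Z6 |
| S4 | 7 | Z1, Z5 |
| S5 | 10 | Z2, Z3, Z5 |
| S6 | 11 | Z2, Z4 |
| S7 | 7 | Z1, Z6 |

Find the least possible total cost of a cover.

24

S3, S5 together cover every village (S3 ∪ S5 = {Z1, Z2, Z3, Z4, Z5, Z6}); total cost 14 + 10 = 24.
The greedy pick S2, S3, S5 costs 27; no covering selection beats 24.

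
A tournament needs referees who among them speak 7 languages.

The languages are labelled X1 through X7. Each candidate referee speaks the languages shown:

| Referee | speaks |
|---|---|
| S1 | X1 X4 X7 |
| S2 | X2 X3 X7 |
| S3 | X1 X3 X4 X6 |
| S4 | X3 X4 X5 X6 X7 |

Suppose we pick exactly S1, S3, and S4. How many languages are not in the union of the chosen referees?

Union of S1, S3, S4 = {X1, X3, X4, X5, X6, X7}.
Not covered: X2 — 1 language.

1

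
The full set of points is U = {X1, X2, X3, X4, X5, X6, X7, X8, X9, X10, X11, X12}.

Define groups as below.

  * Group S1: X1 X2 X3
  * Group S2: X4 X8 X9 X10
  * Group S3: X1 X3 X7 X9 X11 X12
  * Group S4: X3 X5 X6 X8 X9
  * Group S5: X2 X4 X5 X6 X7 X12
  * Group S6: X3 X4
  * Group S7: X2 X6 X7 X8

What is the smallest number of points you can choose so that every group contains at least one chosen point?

Take H = {X3, X6, X8}. Each listed group contains at least one of these, so H is a hitting set of size 3.
No choice of 2 points meets every group, so 3 is the minimum.

3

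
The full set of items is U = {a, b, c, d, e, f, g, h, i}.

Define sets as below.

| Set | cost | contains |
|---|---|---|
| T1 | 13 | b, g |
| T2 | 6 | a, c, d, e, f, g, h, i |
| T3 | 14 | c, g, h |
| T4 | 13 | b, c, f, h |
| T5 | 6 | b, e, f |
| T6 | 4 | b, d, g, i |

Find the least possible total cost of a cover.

T2, T6 together cover every item (T2 ∪ T6 = {a, b, c, d, e, f, g, h, i}); total cost 6 + 4 = 10.
No covering selection has total cost below 10.

10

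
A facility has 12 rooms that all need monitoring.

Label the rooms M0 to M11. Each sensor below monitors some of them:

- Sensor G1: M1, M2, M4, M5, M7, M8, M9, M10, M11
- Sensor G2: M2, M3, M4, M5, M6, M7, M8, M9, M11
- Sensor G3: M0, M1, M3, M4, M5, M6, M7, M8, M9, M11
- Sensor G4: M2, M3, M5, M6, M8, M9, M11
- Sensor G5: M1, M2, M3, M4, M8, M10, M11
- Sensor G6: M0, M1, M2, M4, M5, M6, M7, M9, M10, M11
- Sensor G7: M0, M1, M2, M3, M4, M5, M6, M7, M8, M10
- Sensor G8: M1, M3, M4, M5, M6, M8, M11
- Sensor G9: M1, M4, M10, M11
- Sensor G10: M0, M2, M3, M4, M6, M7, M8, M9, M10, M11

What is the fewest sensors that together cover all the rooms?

2

Take {G3, G10}. Their union is {M0, M1, M2, M3, M4, M5, M6, M7, M8, M9, M10, M11}, which is all 12 rooms.
No single sensor has all 12 rooms (the largest, G3, has 10), so 2 is optimal.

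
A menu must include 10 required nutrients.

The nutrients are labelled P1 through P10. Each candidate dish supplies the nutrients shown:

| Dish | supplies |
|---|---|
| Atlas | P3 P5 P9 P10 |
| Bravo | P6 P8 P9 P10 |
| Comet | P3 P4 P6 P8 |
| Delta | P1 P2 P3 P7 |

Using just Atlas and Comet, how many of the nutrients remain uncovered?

3

Union of Atlas, Comet = {P3, P4, P5, P6, P8, P9, P10}.
Not covered: P1, P2, P7 — 3 nutrients.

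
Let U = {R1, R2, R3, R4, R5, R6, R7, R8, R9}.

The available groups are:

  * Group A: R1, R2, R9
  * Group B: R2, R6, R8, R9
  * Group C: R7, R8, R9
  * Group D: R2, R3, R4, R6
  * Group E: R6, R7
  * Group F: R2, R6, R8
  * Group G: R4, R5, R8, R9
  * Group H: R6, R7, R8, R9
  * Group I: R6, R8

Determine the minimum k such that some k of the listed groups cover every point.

4

A and C and D and G together: A ∪ C ∪ D ∪ G = {R1, R2, R3, R4, R5, R6, R7, R8, R9} — every point is covered.
No 3 of the 9 groups cover everything (all 84 combinations miss at least one point), so 4 is optimal.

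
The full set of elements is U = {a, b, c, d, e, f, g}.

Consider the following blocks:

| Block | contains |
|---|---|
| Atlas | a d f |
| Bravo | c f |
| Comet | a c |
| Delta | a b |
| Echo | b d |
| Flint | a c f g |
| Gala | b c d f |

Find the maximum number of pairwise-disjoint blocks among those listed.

2

Bravo, Echo are pairwise disjoint (Bravo={c,f}; Echo={b,d}).
Every remaining block overlaps one of these, and no 3 of the listed blocks are pairwise disjoint, so 2 is the maximum.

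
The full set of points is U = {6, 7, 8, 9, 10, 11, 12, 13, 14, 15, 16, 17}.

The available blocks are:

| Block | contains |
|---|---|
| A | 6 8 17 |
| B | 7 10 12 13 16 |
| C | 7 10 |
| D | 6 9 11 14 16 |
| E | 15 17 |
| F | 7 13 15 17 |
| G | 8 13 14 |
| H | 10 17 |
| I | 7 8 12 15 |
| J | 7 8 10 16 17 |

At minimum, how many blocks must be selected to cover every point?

4

A and B and D and I together: A ∪ B ∪ D ∪ I = {6, 7, 8, 9, 10, 11, 12, 13, 14, 15, 16, 17} — every point is covered.
No 3 of the 10 blocks cover everything (all 120 combinations miss at least one point), so 4 is optimal.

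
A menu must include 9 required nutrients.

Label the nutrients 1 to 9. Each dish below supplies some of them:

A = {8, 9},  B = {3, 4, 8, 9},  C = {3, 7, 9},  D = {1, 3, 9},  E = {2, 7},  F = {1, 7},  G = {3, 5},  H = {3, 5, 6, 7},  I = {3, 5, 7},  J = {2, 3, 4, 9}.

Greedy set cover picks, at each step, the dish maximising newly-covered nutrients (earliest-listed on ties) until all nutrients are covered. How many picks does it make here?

Greedy: pick B (covers 4 new) → pick H (covers 3 new) → pick D (covers 1 new) → pick E (covers 1 new). Total picks: 4.

4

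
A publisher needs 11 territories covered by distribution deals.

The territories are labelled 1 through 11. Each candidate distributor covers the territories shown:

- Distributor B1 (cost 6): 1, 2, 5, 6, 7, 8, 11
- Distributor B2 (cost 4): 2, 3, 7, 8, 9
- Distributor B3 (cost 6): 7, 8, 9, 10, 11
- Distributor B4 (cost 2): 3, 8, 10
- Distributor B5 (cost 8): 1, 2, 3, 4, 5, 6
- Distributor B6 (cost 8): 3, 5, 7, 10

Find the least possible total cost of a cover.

14

B3, B5 together cover every territory (B3 ∪ B5 = {1, 2, 3, 4, 5, 6, 7, 8, 9, 10, 11}); total cost 6 + 8 = 14.
The greedy pick B4, B1, B2, B5 costs 20; no covering selection beats 14.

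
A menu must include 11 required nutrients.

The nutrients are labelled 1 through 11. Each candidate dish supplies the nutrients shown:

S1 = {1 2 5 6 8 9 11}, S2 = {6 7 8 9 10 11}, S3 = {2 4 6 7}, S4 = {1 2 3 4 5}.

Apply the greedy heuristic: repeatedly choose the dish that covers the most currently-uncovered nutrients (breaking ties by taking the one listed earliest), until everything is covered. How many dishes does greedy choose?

3

Greedy: pick S1 (covers 7 new) → pick S2 (covers 2 new) → pick S4 (covers 2 new). Total picks: 3.
(The true minimum cover uses only 2 dishes, so greedy is not optimal here.)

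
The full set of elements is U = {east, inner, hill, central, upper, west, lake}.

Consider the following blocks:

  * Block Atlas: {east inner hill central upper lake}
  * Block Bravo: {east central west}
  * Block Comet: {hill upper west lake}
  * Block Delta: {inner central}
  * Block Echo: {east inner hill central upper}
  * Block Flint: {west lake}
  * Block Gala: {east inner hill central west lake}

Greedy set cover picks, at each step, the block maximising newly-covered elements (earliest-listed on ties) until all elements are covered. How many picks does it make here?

Greedy: pick Atlas (covers 6 new) → pick Bravo (covers 1 new). Total picks: 2.

2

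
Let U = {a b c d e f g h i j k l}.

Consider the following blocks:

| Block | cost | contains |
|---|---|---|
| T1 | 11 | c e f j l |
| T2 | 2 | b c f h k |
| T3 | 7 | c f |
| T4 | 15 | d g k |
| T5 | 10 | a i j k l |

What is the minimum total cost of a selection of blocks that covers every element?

T1, T2, T4, T5 together cover every element (T1 ∪ T2 ∪ T4 ∪ T5 = {a, b, c, d, e, f, g, h, i, j, k, l}); total cost 11 + 2 + 15 + 10 = 38.
No covering selection has total cost below 38.

38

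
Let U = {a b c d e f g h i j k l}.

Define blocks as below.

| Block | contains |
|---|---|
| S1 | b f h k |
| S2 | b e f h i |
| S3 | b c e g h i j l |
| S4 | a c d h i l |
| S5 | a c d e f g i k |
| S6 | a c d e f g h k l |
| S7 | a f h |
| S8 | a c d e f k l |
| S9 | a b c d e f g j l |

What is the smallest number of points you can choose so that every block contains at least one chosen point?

2

T = {d, h} meets every block (each contains at least one member of T), and |T| = 2.
No single point lies in every block, so at least 2 are needed and 2 is optimal.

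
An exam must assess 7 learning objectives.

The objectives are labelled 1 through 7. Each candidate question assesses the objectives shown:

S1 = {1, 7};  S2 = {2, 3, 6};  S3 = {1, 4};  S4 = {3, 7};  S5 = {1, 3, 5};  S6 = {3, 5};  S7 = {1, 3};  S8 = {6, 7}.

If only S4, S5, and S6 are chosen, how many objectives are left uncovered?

3

Union of S4, S5, S6 = {1, 3, 5, 7}.
Not covered: 2, 4, 6 — 3 objectives.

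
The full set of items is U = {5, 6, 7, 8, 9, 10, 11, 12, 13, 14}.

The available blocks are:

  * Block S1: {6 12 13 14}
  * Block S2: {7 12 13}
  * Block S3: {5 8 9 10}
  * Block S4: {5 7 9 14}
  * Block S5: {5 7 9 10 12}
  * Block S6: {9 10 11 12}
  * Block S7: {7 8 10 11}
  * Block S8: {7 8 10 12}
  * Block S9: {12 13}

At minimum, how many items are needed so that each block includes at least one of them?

Take H = {7, 9, 13}. Each listed block contains at least one of these, so H is a hitting set of size 3.
No choice of 2 items meets every block, so 3 is the minimum.

3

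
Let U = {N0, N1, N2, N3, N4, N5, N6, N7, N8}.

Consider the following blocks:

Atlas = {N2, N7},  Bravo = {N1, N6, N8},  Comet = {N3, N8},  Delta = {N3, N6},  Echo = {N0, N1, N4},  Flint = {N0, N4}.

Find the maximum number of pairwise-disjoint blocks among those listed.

Atlas, Delta, Flint are pairwise disjoint (Atlas={N2,N7}; Delta={N3,N6}; Flint={N0,N4}).
Every remaining block overlaps one of these, and no 4 of the listed blocks are pairwise disjoint, so 3 is the maximum.

3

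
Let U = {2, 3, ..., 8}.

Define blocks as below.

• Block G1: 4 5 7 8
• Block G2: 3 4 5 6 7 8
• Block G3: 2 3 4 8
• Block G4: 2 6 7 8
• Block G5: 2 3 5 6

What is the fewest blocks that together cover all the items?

2

G2 and G5 together: G2 ∪ G5 = {2, 3, 4, 5, 6, 7, 8} — every item is covered.
No single block has all 7 items (the largest, G2, has 6), so 2 is optimal.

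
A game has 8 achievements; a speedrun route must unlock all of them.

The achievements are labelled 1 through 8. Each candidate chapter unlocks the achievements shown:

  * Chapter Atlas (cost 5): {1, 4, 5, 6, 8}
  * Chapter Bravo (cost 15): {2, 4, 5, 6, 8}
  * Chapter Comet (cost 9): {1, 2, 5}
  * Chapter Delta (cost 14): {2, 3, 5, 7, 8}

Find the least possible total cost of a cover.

Atlas, Delta together cover every achievement (Atlas ∪ Delta = {1, 2, 3, 4, 5, 6, 7, 8}); total cost 5 + 14 = 19.
No covering selection has total cost below 19.

19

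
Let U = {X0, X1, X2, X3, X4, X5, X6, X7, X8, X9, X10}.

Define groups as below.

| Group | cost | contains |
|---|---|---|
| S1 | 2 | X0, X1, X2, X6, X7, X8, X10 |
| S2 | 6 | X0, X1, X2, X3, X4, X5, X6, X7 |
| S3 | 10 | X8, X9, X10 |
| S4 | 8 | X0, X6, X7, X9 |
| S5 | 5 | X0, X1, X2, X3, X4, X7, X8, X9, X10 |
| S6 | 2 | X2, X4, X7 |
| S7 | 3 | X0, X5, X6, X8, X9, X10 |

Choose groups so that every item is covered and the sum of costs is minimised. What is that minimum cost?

S5, S7 together cover every item (S5 ∪ S7 = {X0, X1, X2, X3, X4, X5, X6, X7, X8, X9, X10}); total cost 5 + 3 = 8.
The greedy pick S1, S7, S6, S5 costs 12; no covering selection beats 8.

8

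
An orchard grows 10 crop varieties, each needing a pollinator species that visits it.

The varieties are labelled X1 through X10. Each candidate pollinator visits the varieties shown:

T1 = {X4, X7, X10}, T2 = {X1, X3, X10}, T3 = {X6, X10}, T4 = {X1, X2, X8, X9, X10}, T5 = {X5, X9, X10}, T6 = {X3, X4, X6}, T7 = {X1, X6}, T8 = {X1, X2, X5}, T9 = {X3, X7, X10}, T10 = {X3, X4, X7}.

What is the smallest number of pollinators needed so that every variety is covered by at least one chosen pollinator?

Take {T4, T5, T7, T10}. Their union is {X1, X2, X3, X4, X5, X6, X7, X8, X9, X10}, which is all 10 varieties.
No 3 of the 10 pollinators cover everything (all 120 combinations miss at least one variety), so 4 is optimal.

4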